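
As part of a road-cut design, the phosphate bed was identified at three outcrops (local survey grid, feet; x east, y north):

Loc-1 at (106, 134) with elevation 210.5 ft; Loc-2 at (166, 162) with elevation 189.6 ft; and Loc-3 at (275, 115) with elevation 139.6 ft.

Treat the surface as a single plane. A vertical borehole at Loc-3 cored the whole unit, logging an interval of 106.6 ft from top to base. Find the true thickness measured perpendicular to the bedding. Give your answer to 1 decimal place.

98.1 ft

Two edge vectors: Loc-1→Loc-2 = (60, 28, -20.9), Loc-1→Loc-3 = (169, -19, -70.9).
Normal n = (Loc-1→Loc-2) × (Loc-1→Loc-3) = (-2382.3, 721.9, -5872).
So ∂z/∂x = −n_x/n_z = −0.40571 and ∂z/∂y = −n_y/n_z = 0.12294.
|∇z| = √(a²+b²) = 0.42392, so dip δ = arctan(0.42392) = 22.97°.
True thickness = vertical thickness × cos δ = 106.6 × cos 22.97° = 98.1 ft.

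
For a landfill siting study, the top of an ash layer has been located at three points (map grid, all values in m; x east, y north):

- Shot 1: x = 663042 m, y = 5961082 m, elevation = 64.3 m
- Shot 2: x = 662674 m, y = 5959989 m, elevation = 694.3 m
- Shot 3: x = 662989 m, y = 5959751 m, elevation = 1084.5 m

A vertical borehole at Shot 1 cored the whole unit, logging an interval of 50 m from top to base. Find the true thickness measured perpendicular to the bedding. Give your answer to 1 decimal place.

Two edge vectors: Shot 1→Shot 2 = (-368, -1093, 630), Shot 1→Shot 3 = (-53, -1331, 1020.2).
Normal n = (Shot 1→Shot 2) × (Shot 1→Shot 3) = (-276548.6, 342043.6, 431879).
So ∂z/∂x = −n_x/n_z = 0.64034 and ∂z/∂y = −n_y/n_z = −0.79199.
|∇z| = √(a²+b²) = 1.01847, so dip δ = arctan(1.01847) = 45.52°.
True thickness = vertical thickness × cos δ = 50 × cos 45.52° = 35.0 m.

35.0 m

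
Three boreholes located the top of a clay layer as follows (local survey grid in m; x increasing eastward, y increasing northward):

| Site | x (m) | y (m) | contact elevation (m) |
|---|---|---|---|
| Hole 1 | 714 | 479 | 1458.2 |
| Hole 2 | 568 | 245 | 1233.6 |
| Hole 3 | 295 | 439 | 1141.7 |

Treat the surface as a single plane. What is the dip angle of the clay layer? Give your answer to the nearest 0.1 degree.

Two edge vectors: Hole 1→Hole 2 = (-146, -234, -224.6), Hole 1→Hole 3 = (-419, -40, -316.5).
Normal n = (Hole 1→Hole 2) × (Hole 1→Hole 3) = (65077, 47898.4, -92206).
So ∂z/∂x = −n_x/n_z = 0.70578 and ∂z/∂y = −n_y/n_z = 0.51947.
Gradient magnitude |∇z| = √(a² + b²) = √(0.49812 + 0.26985) = 0.87634.
True dip = arctan(0.87634) = 41.2°, dipping toward SW (azimuth ≈ 234°).

41.2°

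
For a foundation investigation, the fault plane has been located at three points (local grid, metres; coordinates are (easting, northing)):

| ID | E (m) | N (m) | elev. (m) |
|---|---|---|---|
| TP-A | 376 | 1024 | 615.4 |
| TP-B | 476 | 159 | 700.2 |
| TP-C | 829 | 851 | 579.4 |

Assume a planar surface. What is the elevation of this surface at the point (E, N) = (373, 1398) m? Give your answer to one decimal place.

573.8 m

Two edge vectors: TP-A→TP-B = (100, -865, 84.8), TP-A→TP-C = (453, -173, -36).
Normal n = (TP-A→TP-B) × (TP-A→TP-C) = (45810.4, 42014.4, 374545).
So ∂z/∂E = −n_x/n_z = −0.122309 and ∂z/∂N = −n_y/n_z = −0.112175.
Intercept c from TP-A: 615.4 + 45.99 + 114.87 = 776.26.
At (373, 1398): z = −45.6 − 156.8 + 776.26 = 573.8 m.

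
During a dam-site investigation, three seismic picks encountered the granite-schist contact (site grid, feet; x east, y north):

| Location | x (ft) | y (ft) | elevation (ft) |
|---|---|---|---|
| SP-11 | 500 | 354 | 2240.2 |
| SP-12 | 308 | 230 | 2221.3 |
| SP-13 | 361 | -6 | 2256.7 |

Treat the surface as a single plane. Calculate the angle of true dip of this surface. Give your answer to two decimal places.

11.52°

Let the plane be z = a·x + b·y + c.
SP-12−SP-11: −192a − 124b = −18.9;  SP-13−SP-11: −139a − 360b = 16.5.
Solving gives a = 0.17057, b = −0.11169.
Gradient magnitude |∇z| = √(a² + b²) = √(0.02910 + 0.01248) = 0.20389.
True dip = arctan(0.20389) = 11.52°, dipping toward WNW (azimuth ≈ 303°).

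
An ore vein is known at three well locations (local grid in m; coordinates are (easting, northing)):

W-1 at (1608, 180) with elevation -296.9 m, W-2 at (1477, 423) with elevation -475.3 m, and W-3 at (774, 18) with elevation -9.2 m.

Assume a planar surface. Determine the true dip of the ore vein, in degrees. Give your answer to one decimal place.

40.5°

Two edge vectors: W-1→W-2 = (-131, 243, -178.4), W-1→W-3 = (-834, -162, 287.7).
Normal n = (W-1→W-2) × (W-1→W-3) = (41010.3, 186474.3, 223884).
So ∂z/∂E = −n_x/n_z = −0.18318 and ∂z/∂N = −n_y/n_z = −0.83291.
Gradient magnitude |∇z| = √(a² + b²) = √(0.03355 + 0.69373) = 0.85281.
True dip = arctan(0.85281) = 40.5°, dipping toward NNE (azimuth ≈ 012°).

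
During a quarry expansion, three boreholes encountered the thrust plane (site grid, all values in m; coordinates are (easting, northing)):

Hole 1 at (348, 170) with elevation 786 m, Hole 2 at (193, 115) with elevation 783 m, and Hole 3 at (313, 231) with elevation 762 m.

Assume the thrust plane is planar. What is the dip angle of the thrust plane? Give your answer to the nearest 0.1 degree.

Two edge vectors: Hole 1→Hole 2 = (-155, -55, -3), Hole 1→Hole 3 = (-35, 61, -24).
Normal n = (Hole 1→Hole 2) × (Hole 1→Hole 3) = (1503, -3615, -11380).
So ∂z/∂E = −n_x/n_z = 0.13207 and ∂z/∂N = −n_y/n_z = −0.31766.
Gradient magnitude |∇z| = √(a² + b²) = √(0.01744 + 0.10091) = 0.34402.
True dip = arctan(0.34402) = 19.0°, dipping toward NNW (azimuth ≈ 337°).

19.0°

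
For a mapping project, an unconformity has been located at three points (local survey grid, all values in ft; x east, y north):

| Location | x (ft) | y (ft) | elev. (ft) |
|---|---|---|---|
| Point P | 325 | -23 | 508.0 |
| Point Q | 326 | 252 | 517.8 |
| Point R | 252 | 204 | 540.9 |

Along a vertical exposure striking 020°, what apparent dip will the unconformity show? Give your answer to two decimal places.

4.59°

Let the plane be z = a·x + b·y + c.
Point Q−Point P: 1a + 275b = 9.8;  Point R−Point P: −73a + 227b = 32.9.
Solving gives a = −0.33607, b = 0.03686.
Unit vector along 020° is (sin 20°, cos 20°) = (0.3420, 0.9397).
Slope in that direction = a·(0.3420) + b·(0.9397) = −0.08031.
Apparent dip = arctan|0.08031| = 4.59° (true dip is 18.7°, so apparent ≤ true as expected).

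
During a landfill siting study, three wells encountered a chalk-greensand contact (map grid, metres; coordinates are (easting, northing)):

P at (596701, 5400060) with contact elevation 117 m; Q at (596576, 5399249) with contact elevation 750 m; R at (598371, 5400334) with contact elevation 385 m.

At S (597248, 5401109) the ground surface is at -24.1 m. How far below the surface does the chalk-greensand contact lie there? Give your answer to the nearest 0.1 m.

Let the plane be z = a·E + b·N + c.
Q−P: −125a − 811b = 633;  R−P: 1670a + 274b = 268.
Solving gives a = 0.296026119, b = −0.826144593.
Then c = 117 − a·596701 − b·5400060 = 4284708.29.
At (597248, 5401109): z_contact = 176801.01 − 4462097.00 + 4284708.29 = -587.70 m.
Depth below ground = -24.1 − (-587.70) = 563.6 m.

563.6 m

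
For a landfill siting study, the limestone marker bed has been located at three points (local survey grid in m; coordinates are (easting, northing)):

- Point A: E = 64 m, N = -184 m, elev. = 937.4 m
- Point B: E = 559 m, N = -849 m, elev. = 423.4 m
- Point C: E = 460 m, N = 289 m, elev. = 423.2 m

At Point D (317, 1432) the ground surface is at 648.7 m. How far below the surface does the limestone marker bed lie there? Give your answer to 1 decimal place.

174.5 m

Let the plane be z = a·E + b·N + c.
Point B−Point A: 495a − 665b = −514;  Point C−Point A: 396a + 473b = −514.2.
Solving gives a = −1.176069, b = −0.102488.
Then c = 937.4 − a·64 − b·-184 = 993.81.
At (317, 1432): z_contact = −372.81 − 146.76 + 993.81 = 474.23 m.
Depth below ground = 648.7 − 474.23 = 174.5 m.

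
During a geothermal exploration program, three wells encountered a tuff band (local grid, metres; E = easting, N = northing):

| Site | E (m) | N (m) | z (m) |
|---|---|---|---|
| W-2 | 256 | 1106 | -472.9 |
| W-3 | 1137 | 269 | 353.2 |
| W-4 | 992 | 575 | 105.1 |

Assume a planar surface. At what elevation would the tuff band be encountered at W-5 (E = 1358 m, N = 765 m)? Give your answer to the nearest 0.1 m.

Let the plane be z = a·E + b·N + c.
W-3−W-2: 881a − 837b = 826.1;  W-4−W-2: 736a − 531b = 578.
Solving gives a = 0.304457, b = −0.666516.
Then c = -472.9 − a·256 − b·1106 = 186.33.
At (1358, 765): z = 413.5 − 509.9 + 186.33 = 89.9 m.

89.9 m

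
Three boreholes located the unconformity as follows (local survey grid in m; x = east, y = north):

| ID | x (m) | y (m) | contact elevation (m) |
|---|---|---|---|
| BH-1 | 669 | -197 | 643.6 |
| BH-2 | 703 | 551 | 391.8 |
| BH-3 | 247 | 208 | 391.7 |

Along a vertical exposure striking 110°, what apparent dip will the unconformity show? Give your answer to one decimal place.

20.1°

Let the plane be z = a·x + b·y + c.
BH-2−BH-1: 34a + 748b = −251.8;  BH-3−BH-1: −422a + 405b = −251.9.
Solving gives a = 0.26240, b = −0.34856.
Unit vector along 110° is (sin 110°, cos 110°) = (0.9397, -0.3420).
Slope in that direction = a·(0.9397) + b·(-0.3420) = 0.36579.
Apparent dip = arctan|0.36579| = 20.1° (true dip is 23.6°, so apparent ≤ true as expected).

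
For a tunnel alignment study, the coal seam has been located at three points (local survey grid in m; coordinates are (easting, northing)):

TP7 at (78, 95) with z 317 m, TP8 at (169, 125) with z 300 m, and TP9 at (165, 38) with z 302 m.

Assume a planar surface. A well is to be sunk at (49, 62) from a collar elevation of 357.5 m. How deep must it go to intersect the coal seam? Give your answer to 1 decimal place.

34.7 m

Two edge vectors: TP7→TP8 = (91, 30, -17), TP7→TP9 = (87, -57, -15).
Normal n = (TP7→TP8) × (TP7→TP9) = (-1419, -114, -7797).
So ∂z/∂E = −n_x/n_z = −0.18199 and ∂z/∂N = −n_y/n_z = −0.01462.
Intercept c from TP7: 317 + 14.20 + 1.39 = 332.58.
At (49, 62): z_contact = −8.92 − 0.91 + 332.58 = 322.76 m.
Depth below ground = 357.5 − 322.76 = 34.7 m.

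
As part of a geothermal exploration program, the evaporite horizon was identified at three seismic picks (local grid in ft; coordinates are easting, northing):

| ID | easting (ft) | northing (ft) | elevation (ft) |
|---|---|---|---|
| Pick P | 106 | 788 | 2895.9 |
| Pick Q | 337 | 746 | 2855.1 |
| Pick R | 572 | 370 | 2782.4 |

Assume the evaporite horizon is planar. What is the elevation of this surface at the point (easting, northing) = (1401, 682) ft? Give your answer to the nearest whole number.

Let the plane be z = a·easting + b·northing + c.
Pick Q−Pick P: 231a − 42b = −40.8;  Pick R−Pick P: 466a − 418b = −113.5.
Solving gives a = −0.15961, b = 0.09360.
Then c = 2895.9 − a·106 − b·788 = 2839.06.
At (1401, 682): z = −223.6 + 63.8 + 2839.06 = 2679.3 ft.

2679 ft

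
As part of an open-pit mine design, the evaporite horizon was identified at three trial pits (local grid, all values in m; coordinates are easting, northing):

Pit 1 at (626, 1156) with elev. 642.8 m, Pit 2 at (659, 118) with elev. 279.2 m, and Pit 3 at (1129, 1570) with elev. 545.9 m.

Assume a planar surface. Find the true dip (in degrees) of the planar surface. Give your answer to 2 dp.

29.96°

Let the plane be z = a·easting + b·northing + c.
Pit 2−Pit 1: 33a − 1038b = −363.6;  Pit 3−Pit 1: 503a + 414b = −96.9.
Solving gives a = −0.46869, b = 0.33539.
Gradient magnitude |∇z| = √(a² + b²) = √(0.21967 + 0.11249) = 0.57633.
True dip = arctan(0.57633) = 29.96°, dipping toward SE (azimuth ≈ 126°).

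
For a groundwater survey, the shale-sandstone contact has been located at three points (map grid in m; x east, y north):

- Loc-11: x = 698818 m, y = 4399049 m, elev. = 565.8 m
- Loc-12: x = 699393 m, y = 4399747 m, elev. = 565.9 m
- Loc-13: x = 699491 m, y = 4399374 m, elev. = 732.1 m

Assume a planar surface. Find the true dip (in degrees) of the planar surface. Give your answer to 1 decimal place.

28.0°

Let the plane be z = a·x + b·y + c.
Loc-12−Loc-11: 575a + 698b = 0.1;  Loc-13−Loc-11: 673a + 325b = 166.3.
Solving gives a = 0.41023, b = −0.33780.
Gradient magnitude |∇z| = √(a² + b²) = √(0.16829 + 0.11411) = 0.53141.
True dip = arctan(0.53141) = 28.0°, dipping toward NW (azimuth ≈ 309°).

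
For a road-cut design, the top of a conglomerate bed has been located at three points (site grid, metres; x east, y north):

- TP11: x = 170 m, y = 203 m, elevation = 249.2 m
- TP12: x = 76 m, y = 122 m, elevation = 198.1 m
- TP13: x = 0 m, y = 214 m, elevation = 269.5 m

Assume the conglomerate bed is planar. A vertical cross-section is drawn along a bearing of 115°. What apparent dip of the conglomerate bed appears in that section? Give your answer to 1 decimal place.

20.2°

Let the plane be z = a·x + b·y + c.
TP12−TP11: −94a − 81b = −51.1;  TP13−TP11: −170a + 11b = 20.3.
Solving gives a = −0.07310, b = 0.71570.
Unit vector along 115° is (sin 115°, cos 115°) = (0.9063, -0.4226).
Slope in that direction = a·(0.9063) + b·(-0.4226) = −0.36872.
Apparent dip = arctan|0.36872| = 20.2° (true dip is 35.7°, so apparent ≤ true as expected).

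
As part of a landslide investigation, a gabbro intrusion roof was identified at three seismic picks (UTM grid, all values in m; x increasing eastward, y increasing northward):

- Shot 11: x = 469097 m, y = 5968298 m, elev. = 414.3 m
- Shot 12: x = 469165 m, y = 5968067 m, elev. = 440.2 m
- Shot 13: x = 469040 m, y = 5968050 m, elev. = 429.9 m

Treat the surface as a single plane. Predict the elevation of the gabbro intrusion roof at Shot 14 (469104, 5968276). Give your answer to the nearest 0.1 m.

Let the plane be z = a·x + b·y + c.
Shot 12−Shot 11: 68a − 231b = 25.9;  Shot 13−Shot 11: −57a − 248b = 15.6.
Solving gives a = 0.093889647, b = −0.084482701.
Then c = 414.3 − a·469097 − b·5968298 = 460588.88.
At (469104, 5968276): z = 44044.0 − 504216.1 + 460588.88 = 416.8 m.

416.8 m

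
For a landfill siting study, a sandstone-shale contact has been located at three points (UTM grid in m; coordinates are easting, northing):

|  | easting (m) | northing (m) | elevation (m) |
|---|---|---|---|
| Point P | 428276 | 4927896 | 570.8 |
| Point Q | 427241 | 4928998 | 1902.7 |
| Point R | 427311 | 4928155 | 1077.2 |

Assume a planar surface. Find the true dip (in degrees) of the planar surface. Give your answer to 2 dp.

Two edge vectors: Point P→Point Q = (-1035, 1102, 1331.9), Point P→Point R = (-965, 259, 506.4).
Normal n = (Point P→Point Q) × (Point P→Point R) = (213090.7, -761159.5, 795365).
So ∂z/∂easting = −n_x/n_z = −0.26792 and ∂z/∂northing = −n_y/n_z = 0.95699.
Gradient magnitude |∇z| = √(a² + b²) = √(0.07178 + 0.91584) = 0.99379.
True dip = arctan(0.99379) = 44.82°, dipping toward SSE (azimuth ≈ 164°).

44.82°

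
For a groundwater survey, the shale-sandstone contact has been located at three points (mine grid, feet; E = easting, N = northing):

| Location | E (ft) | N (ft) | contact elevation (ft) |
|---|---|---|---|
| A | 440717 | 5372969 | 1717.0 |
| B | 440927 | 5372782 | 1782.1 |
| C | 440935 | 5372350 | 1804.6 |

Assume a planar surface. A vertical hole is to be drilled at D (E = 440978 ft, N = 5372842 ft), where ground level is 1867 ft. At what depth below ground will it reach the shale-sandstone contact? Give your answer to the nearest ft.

Let the plane be z = a·E + b·N + c.
B−A: 210a − 187b = 65.1;  C−A: 218a − 619b = 87.6.
Solving gives a = 0.26804111, b = −0.04711961.
Then c = 1717 − a·440717 − b·5372969 = 136758.92.
At (440978, 5372842): z_contact = 118200.2 − 253166.2 + 136758.92 = 1792.9 ft.
Depth below ground = 1867 − 1792.9 = 74 ft.

74 ft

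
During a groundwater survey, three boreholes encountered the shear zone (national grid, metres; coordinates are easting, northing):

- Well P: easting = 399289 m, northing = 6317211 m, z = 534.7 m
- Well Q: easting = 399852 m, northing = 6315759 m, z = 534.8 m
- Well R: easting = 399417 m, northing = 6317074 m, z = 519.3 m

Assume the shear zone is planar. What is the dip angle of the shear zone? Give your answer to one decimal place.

12.4°

Let the plane be z = a·easting + b·northing + c.
Well Q−Well P: 563a − 1452b = 0.1;  Well R−Well P: 128a − 137b = −15.4.
Solving gives a = −0.20579, b = −0.07986.
Gradient magnitude |∇z| = √(a² + b²) = √(0.04235 + 0.00638) = 0.22074.
True dip = arctan(0.22074) = 12.4°, dipping toward ENE (azimuth ≈ 069°).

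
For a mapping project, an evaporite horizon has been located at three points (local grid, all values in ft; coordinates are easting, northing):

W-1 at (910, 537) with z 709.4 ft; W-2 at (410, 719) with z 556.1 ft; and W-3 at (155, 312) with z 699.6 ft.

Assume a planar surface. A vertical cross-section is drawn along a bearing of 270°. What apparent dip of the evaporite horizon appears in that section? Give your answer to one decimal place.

Two edge vectors: W-1→W-2 = (-500, 182, -153.3), W-1→W-3 = (-755, -225, -9.8).
Normal n = (W-1→W-2) × (W-1→W-3) = (-36276.1, 110841.5, 249910).
So ∂z/∂easting = −n_x/n_z = 0.14516 and ∂z/∂northing = −n_y/n_z = −0.44353.
Unit vector along 270° is (sin 270°, cos 270°) = (-1.0000, -0.0000).
Slope in that direction = a·(-1.0000) + b·(-0.0000) = −0.14516.
Apparent dip = arctan|0.14516| = 8.3° (true dip is 25.0°, so apparent ≤ true as expected).

8.3°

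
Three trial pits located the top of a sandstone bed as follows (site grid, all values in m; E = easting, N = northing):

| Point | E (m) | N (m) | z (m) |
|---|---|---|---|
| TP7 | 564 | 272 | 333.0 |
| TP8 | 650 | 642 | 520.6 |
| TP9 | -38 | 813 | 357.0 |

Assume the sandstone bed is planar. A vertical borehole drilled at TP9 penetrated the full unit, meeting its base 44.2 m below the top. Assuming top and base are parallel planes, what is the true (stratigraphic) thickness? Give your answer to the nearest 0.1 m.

38.8 m

Two edge vectors: TP7→TP8 = (86, 370, 187.6), TP7→TP9 = (-602, 541, 24).
Normal n = (TP7→TP8) × (TP7→TP9) = (-92611.6, -114999.2, 269266).
So ∂z/∂E = −n_x/n_z = 0.34394 and ∂z/∂N = −n_y/n_z = 0.42708.
|∇z| = √(a²+b²) = 0.54836, so dip δ = arctan(0.54836) = 28.74°.
True thickness = vertical thickness × cos δ = 44.2 × cos 28.74° = 38.8 m.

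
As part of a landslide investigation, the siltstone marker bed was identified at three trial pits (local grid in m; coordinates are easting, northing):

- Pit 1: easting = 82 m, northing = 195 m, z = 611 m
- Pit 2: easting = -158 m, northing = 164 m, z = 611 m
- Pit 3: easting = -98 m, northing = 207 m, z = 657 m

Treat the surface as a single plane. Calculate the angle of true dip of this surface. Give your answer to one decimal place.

Let the plane be z = a·easting + b·northing + c.
Pit 2−Pit 1: −240a − 31b = 0;  Pit 3−Pit 1: −180a + 12b = 46.
Solving gives a = −0.16856, b = 1.30496.
Gradient magnitude |∇z| = √(a² + b²) = √(0.02841 + 1.70293) = 1.31581.
True dip = arctan(1.31581) = 52.8°, dipping toward S (azimuth ≈ 173°).

52.8°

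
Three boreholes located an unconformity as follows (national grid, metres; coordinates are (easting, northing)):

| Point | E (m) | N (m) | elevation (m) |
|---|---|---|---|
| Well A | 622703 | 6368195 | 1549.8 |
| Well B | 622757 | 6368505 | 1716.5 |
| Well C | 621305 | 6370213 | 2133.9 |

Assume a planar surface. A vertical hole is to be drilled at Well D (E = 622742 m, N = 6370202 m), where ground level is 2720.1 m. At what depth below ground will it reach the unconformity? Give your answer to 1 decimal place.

180.0 m

Let the plane be z = a·E + b·N + c.
Well B−Well A: 54a + 310b = 166.7;  Well C−Well A: −1398a + 2018b = 584.1.
Solving gives a = 0.286399976, b = 0.487852907.
Then c = 1549.8 − a·622703 − b·6368195 = −3283534.77.
At (622742, 6370202): z_contact = 178353.29 + 3107721.57 − 3283534.77 = 2540.09 m.
Depth below ground = 2720.1 − 2540.09 = 180.0 m.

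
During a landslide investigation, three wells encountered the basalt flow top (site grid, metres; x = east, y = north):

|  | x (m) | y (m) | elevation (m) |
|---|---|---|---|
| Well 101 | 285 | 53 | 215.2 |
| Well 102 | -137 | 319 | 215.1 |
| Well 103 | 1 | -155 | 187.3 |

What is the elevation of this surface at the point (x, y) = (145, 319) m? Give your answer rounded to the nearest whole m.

Let the plane be z = a·x + b·y + c.
Well 102−Well 101: −422a + 266b = −0.1;  Well 103−Well 101: −284a − 208b = −27.9.
Solving gives a = 0.04557, b = 0.07192.
Then c = 215.2 − a·285 − b·53 = 198.40.
At (145, 319): z = 6.6 + 22.9 + 198.40 = 228.0 m.

228 m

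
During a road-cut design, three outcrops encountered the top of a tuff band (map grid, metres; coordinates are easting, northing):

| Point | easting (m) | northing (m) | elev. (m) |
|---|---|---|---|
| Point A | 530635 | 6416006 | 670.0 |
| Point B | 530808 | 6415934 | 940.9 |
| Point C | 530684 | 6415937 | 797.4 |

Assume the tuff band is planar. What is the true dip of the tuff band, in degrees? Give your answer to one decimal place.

Two edge vectors: Point A→Point B = (173, -72, 270.9), Point A→Point C = (49, -69, 127.4).
Normal n = (Point A→Point B) × (Point A→Point C) = (9519.3, -8766.1, -8409).
So ∂z/∂easting = −n_x/n_z = 1.13204 and ∂z/∂northing = −n_y/n_z = −1.04247.
Gradient magnitude |∇z| = √(a² + b²) = √(1.28151 + 1.08674) = 1.53891.
True dip = arctan(1.53891) = 57.0°, dipping toward NW (azimuth ≈ 313°).

57.0°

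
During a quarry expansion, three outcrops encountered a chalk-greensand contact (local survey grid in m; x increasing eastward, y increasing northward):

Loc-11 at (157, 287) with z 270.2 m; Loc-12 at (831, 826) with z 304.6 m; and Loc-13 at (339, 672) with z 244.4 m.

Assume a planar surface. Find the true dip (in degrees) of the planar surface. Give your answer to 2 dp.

12.58°

Let the plane be z = a·x + b·y + c.
Loc-12−Loc-11: 674a + 539b = 34.4;  Loc-13−Loc-11: 182a + 385b = −25.8.
Solving gives a = 0.16823, b = −0.14654.
Gradient magnitude |∇z| = √(a² + b²) = √(0.02830 + 0.02147) = 0.22310.
True dip = arctan(0.22310) = 12.58°, dipping toward NW (azimuth ≈ 311°).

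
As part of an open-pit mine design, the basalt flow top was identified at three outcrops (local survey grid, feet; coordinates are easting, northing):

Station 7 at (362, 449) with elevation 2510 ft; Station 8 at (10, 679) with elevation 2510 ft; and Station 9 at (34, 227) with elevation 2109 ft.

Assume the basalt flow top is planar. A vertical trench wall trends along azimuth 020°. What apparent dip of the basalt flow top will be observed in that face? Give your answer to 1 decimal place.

46.9°

Two edge vectors: Station 7→Station 8 = (-352, 230, 0), Station 7→Station 9 = (-328, -222, -401).
Normal n = (Station 7→Station 8) × (Station 7→Station 9) = (-92230, -141152, 153584).
So ∂z/∂easting = −n_x/n_z = 0.60052 and ∂z/∂northing = −n_y/n_z = 0.91905.
Unit vector along 020° is (sin 20°, cos 20°) = (0.3420, 0.9397).
Slope in that direction = a·(0.3420) + b·(0.9397) = 1.06902.
Apparent dip = arctan|1.06902| = 46.9° (true dip is 47.7°, so apparent ≤ true as expected).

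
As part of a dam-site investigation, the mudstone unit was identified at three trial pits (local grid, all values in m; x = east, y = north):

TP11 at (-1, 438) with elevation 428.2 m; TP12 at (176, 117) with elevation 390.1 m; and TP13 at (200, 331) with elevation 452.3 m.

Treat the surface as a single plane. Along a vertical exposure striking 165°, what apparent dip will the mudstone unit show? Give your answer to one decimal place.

10.5°

Two edge vectors: TP11→TP12 = (177, -321, -38.1), TP11→TP13 = (201, -107, 24.1).
Normal n = (TP11→TP12) × (TP11→TP13) = (-11812.8, -11923.8, 45582).
So ∂z/∂x = −n_x/n_z = 0.25915 and ∂z/∂y = −n_y/n_z = 0.26159.
Unit vector along 165° is (sin 165°, cos 165°) = (0.2588, -0.9659).
Slope in that direction = a·(0.2588) + b·(-0.9659) = −0.18560.
Apparent dip = arctan|0.18560| = 10.5° (true dip is 20.2°, so apparent ≤ true as expected).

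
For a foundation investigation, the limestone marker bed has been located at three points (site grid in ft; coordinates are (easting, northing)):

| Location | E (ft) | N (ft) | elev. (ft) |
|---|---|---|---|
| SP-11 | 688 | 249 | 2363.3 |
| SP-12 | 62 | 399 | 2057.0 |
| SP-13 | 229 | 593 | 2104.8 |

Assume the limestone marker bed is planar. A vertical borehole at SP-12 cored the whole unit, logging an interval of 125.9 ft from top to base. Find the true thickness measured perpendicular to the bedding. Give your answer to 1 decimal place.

Two edge vectors: SP-11→SP-12 = (-626, 150, -306.3), SP-11→SP-13 = (-459, 344, -258.5).
Normal n = (SP-11→SP-12) × (SP-11→SP-13) = (66592.2, -21229.3, -146494).
So ∂z/∂E = −n_x/n_z = 0.45457 and ∂z/∂N = −n_y/n_z = −0.14492.
|∇z| = √(a²+b²) = 0.47711, so dip δ = arctan(0.47711) = 25.51°.
True thickness = vertical thickness × cos δ = 125.9 × cos 25.51° = 113.6 ft.

113.6 ft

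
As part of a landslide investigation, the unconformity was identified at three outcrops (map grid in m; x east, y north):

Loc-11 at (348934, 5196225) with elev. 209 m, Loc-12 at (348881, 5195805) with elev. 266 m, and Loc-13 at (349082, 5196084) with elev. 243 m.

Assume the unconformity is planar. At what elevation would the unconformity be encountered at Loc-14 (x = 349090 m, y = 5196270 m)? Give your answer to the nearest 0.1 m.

216.4 m

Let the plane be z = a·x + b·y + c.
Loc-12−Loc-11: −53a − 420b = 57;  Loc-13−Loc-11: 148a − 141b = 34.
Solving gives a = 0.089655767, b = −0.147027990.
Then c = 209 − a·348934 − b·5196225 = 732915.57.
At (349090, 5196270): z = 31297.9 − 763997.1 + 732915.57 = 216.4 m.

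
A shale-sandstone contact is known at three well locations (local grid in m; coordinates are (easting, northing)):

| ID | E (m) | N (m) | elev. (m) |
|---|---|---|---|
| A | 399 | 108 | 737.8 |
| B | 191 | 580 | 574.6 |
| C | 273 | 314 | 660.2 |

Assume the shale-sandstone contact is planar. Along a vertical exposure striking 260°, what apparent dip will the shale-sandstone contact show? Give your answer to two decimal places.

7.52°

Let the plane be z = a·E + b·N + c.
B−A: −208a + 472b = −163.2;  C−A: −126a + 206b = −77.6.
Solving gives a = 0.18094, b = −0.26603.
Unit vector along 260° is (sin 260°, cos 260°) = (-0.9848, -0.1736).
Slope in that direction = a·(-0.9848) + b·(-0.1736) = −0.13200.
Apparent dip = arctan|0.13200| = 7.52° (true dip is 17.8°, so apparent ≤ true as expected).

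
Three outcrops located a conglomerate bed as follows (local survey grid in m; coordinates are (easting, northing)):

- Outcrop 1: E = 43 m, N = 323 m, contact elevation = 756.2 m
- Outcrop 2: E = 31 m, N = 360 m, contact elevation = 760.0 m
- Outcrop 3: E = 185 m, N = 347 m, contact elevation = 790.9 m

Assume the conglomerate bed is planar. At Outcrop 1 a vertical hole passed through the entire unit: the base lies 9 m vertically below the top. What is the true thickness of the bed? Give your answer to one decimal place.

8.7 m

Let the plane be z = a·E + b·N + c.
Outcrop 2−Outcrop 1: −12a + 37b = 3.8;  Outcrop 3−Outcrop 1: 142a + 24b = 34.7.
Solving gives a = 0.21521, b = 0.17250.
|∇z| = √(a²+b²) = 0.27581, so dip δ = arctan(0.27581) = 15.42°.
True thickness = vertical thickness × cos δ = 9 × cos 15.42° = 8.7 m.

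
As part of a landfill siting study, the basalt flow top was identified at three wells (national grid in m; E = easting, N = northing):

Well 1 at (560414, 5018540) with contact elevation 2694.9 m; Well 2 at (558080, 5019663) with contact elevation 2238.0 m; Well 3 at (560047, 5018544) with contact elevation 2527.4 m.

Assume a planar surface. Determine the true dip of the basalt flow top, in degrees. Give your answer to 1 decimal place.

35.8°

Two edge vectors: Well 1→Well 2 = (-2334, 1123, -456.9), Well 1→Well 3 = (-367, 4, -167.5).
Normal n = (Well 1→Well 2) × (Well 1→Well 3) = (-186274.9, -223262.7, 402805).
So ∂z/∂E = −n_x/n_z = 0.46244 and ∂z/∂N = −n_y/n_z = 0.55427.
Gradient magnitude |∇z| = √(a² + b²) = √(0.21385 + 0.30722) = 0.72185.
True dip = arctan(0.72185) = 35.8°, dipping toward SW (azimuth ≈ 220°).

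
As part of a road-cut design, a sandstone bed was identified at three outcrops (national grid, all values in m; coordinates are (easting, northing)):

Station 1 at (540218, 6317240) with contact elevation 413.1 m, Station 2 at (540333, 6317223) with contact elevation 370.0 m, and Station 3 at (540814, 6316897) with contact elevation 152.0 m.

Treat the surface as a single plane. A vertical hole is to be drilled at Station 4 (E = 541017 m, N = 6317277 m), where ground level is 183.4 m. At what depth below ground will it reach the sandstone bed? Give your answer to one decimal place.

Let the plane be z = a·E + b·N + c.
Station 2−Station 1: 115a − 17b = −43.1;  Station 3−Station 1: 596a − 343b = −261.1.
Solving gives a = −0.352901443, b = 0.148019650.
Then c = 413.1 − a·540218 − b·6317240 = −744018.84.
At (541017, 6317277): z_contact = −190925.68 + 935081.13 − 744018.84 = 136.61 m.
Depth below ground = 183.4 − 136.61 = 46.8 m.

46.8 m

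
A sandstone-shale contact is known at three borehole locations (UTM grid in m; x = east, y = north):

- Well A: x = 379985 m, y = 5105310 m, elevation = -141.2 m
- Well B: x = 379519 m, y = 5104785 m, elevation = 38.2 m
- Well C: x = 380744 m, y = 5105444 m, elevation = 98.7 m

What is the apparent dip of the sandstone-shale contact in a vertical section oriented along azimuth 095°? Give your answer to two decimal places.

26.97°

Two edge vectors: Well A→Well B = (-466, -525, 179.4), Well A→Well C = (759, 134, 239.9).
Normal n = (Well A→Well B) × (Well A→Well C) = (-149987.1, 247958, 336031).
So ∂z/∂x = −n_x/n_z = 0.44635 and ∂z/∂y = −n_y/n_z = −0.73790.
Unit vector along 095° is (sin 95°, cos 95°) = (0.9962, -0.0872).
Slope in that direction = a·(0.9962) + b·(-0.0872) = 0.50896.
Apparent dip = arctan|0.50896| = 26.97° (true dip is 40.8°, so apparent ≤ true as expected).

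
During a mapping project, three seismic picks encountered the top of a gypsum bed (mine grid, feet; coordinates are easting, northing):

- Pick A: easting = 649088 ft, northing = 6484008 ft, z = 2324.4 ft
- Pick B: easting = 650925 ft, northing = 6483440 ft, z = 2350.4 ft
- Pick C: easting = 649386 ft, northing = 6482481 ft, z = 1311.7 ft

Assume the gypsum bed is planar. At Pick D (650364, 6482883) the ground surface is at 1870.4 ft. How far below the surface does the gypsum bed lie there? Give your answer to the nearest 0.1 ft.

45.6 ft

Two edge vectors: Pick A→Pick B = (1837, -568, 26), Pick A→Pick C = (298, -1527, -1012.7).
Normal n = (Pick A→Pick B) × (Pick A→Pick C) = (614915.6, 1868077.9, -2635835).
So ∂z/∂easting = −n_x/n_z = 0.233290627 and ∂z/∂northing = −n_y/n_z = 0.708723384.
Intercept c from Pick A: 2324.4 − 151426.15 − 4595368.09 = −4744469.84.
At (650364, 6482883): z_contact = 151723.83 + 4594570.78 − 4744469.84 = 1824.77 ft.
Depth below ground = 1870.4 − 1824.77 = 45.6 ft.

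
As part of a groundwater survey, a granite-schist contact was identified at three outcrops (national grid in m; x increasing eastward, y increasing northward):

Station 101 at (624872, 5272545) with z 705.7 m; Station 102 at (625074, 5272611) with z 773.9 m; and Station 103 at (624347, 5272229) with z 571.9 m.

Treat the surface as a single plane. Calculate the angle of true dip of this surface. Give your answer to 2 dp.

27.91°

Two edge vectors: Station 101→Station 102 = (202, 66, 68.2), Station 101→Station 103 = (-525, -316, -133.8).
Normal n = (Station 101→Station 102) × (Station 101→Station 103) = (12720.4, -8777.4, -29182).
So ∂z/∂x = −n_x/n_z = 0.43590 and ∂z/∂y = −n_y/n_z = −0.30078.
Gradient magnitude |∇z| = √(a² + b²) = √(0.19001 + 0.09047) = 0.52960.
True dip = arctan(0.52960) = 27.91°, dipping toward NW (azimuth ≈ 305°).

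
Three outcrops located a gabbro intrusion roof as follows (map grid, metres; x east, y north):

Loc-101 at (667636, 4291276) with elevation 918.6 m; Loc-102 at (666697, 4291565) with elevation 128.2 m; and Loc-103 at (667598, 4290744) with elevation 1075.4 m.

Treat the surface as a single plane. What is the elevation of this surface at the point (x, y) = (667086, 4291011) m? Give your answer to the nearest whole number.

606 m

Two edge vectors: Loc-101→Loc-102 = (-939, 289, -790.4), Loc-101→Loc-103 = (-38, -532, 156.8).
Normal n = (Loc-101→Loc-102) × (Loc-101→Loc-103) = (-375177.6, 177270.4, 510530).
So ∂z/∂x = −n_x/n_z = 0.73487866 and ∂z/∂y = −n_y/n_z = −0.34722817.
Intercept c from Loc-101: 918.6 − 490631.45 + 1490051.93 = 1000339.09.
At (667086, 4291011): z = 490227.3 − 1489959.9 + 1000339.09 = 606.4 m.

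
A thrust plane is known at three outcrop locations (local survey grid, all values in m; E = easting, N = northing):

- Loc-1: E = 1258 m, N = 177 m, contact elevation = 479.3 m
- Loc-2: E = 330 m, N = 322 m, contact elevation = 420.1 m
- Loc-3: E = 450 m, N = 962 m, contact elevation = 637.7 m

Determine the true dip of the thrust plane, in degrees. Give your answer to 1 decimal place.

18.7°

Two edge vectors: Loc-1→Loc-2 = (-928, 145, -59.2), Loc-1→Loc-3 = (-808, 785, 158.4).
Normal n = (Loc-1→Loc-2) × (Loc-1→Loc-3) = (69440, 194828.8, -611320).
So ∂z/∂E = −n_x/n_z = 0.11359 and ∂z/∂N = −n_y/n_z = 0.31870.
Gradient magnitude |∇z| = √(a² + b²) = √(0.01290 + 0.10157) = 0.33834.
True dip = arctan(0.33834) = 18.7°, dipping toward SSW (azimuth ≈ 200°).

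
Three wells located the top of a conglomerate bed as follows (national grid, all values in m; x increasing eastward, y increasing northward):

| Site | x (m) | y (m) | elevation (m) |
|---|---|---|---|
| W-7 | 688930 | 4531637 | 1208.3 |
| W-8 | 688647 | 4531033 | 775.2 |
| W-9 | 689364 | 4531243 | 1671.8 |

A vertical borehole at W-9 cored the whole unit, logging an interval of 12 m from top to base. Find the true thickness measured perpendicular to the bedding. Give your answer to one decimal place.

7.6 m

Two edge vectors: W-7→W-8 = (-283, -604, -433.1), W-7→W-9 = (434, -394, 463.5).
Normal n = (W-7→W-8) × (W-7→W-9) = (-450595.4, -56794.9, 373638).
So ∂z/∂x = −n_x/n_z = 1.20597 and ∂z/∂y = −n_y/n_z = 0.15201.
|∇z| = √(a²+b²) = 1.21551, so dip δ = arctan(1.21551) = 50.56°.
True thickness = vertical thickness × cos δ = 12 × cos 50.56° = 7.6 m.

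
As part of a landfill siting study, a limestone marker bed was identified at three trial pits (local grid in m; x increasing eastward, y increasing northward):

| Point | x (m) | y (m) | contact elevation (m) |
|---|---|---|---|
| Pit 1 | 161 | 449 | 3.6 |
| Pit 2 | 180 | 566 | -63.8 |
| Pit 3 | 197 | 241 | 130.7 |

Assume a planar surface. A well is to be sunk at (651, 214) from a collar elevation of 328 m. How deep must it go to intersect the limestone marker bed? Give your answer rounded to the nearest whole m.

Let the plane be z = a·x + b·y + c.
Pit 2−Pit 1: 19a + 117b = −67.4;  Pit 3−Pit 1: 36a − 208b = 127.1.
Solving gives a = 0.10430, b = −0.59301.
Then c = 3.6 − a·161 − b·449 = 253.07.
At (651, 214): z_contact = 67.9 − 126.9 + 253.07 = 194.1 m.
Depth below ground = 328 − 194.1 = 134 m.

134 m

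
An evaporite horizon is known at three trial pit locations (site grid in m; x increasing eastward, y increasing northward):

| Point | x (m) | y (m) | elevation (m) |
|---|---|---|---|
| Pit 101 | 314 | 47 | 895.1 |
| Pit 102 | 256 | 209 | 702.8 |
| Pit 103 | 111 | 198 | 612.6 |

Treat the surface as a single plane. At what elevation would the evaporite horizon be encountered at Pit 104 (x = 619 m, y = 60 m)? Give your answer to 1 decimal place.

Let the plane be z = a·x + b·y + c.
Pit 102−Pit 101: −58a + 162b = −192.3;  Pit 103−Pit 101: −203a + 151b = −282.5.
Solving gives a = 0.69329, b = −0.93882.
Then c = 895.1 − a·314 − b·47 = 721.53.
At (619, 60): z = 429.1 − 56.3 + 721.53 = 1094.3 m.

1094.3 m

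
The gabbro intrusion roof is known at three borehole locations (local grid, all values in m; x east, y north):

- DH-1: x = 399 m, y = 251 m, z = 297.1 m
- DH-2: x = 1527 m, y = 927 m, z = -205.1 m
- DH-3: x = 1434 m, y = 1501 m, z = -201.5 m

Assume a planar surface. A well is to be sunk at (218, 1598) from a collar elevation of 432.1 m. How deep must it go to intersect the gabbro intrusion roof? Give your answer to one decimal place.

141.8 m

Let the plane be z = a·x + b·y + c.
DH-2−DH-1: 1128a + 676b = −502.2;  DH-3−DH-1: 1035a + 1250b = −498.6.
Solving gives a = −0.409236, b = −0.060033.
Then c = 297.1 − a·399 − b·251 = 475.45.
At (218, 1598): z_contact = −89.21 − 95.93 + 475.45 = 290.31 m.
Depth below ground = 432.1 − 290.31 = 141.8 m.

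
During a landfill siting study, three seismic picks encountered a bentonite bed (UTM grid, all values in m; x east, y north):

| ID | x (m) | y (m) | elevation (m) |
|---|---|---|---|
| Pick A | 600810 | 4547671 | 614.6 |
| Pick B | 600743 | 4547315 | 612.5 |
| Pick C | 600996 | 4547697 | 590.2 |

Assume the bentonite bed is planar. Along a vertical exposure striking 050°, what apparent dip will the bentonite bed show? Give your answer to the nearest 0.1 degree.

Let the plane be z = a·x + b·y + c.
Pick B−Pick A: −67a − 356b = −2.1;  Pick C−Pick A: 186a + 26b = −24.4.
Solving gives a = −0.13557, b = 0.03141.
Unit vector along 050° is (sin 50°, cos 50°) = (0.7660, 0.6428).
Slope in that direction = a·(0.7660) + b·(0.6428) = −0.08366.
Apparent dip = arctan|0.08366| = 4.8° (true dip is 7.9°, so apparent ≤ true as expected).

4.8°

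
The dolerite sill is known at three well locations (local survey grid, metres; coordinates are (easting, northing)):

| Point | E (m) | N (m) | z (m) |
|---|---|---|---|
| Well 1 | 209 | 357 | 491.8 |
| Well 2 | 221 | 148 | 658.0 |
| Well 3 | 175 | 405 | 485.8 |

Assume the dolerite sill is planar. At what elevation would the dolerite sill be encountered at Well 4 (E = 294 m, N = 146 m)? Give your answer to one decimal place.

584.5 m

Two edge vectors: Well 1→Well 2 = (12, -209, 166.2), Well 1→Well 3 = (-34, 48, -6).
Normal n = (Well 1→Well 2) × (Well 1→Well 3) = (-6723.6, -5578.8, -6530).
So ∂z/∂E = −n_x/n_z = −1.02965 and ∂z/∂N = −n_y/n_z = −0.85433.
Intercept c from Well 1: 491.8 + 215.20 + 305.00 = 1011.99.
At (294, 146): z = −302.7 − 124.7 + 1011.99 = 584.5 m.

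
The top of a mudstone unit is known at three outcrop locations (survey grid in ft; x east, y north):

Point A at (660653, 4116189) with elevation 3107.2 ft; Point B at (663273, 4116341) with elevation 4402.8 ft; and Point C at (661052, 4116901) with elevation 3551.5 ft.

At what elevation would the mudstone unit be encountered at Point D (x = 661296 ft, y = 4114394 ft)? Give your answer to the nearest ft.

2768 ft

Let the plane be z = a·x + b·y + c.
Point B−Point A: 2620a + 152b = 1295.6;  Point C−Point A: 399a + 712b = 444.3.
Solving gives a = 0.47370201, b = 0.35855744.
Then c = 3107.2 − a·660653 − b·4116189 = −1785735.65.
At (661296, 4114394): z = 313257.2 + 1475246.6 − 1785735.65 = 2768.2 ft.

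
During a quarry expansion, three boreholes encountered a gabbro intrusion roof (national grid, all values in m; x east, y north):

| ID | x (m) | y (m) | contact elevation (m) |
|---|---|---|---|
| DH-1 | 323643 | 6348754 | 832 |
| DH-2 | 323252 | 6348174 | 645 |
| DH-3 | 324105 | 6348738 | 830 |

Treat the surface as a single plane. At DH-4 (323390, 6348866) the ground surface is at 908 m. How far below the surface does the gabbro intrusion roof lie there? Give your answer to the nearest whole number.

Two edge vectors: DH-1→DH-2 = (-391, -580, -187), DH-1→DH-3 = (462, -16, -2).
Normal n = (DH-1→DH-2) × (DH-1→DH-3) = (-1832, -87176, 274216).
So ∂z/∂x = −n_x/n_z = 0.00668086 and ∂z/∂y = −n_y/n_z = 0.31790997.
Intercept c from DH-1: 832 − 2162.22 − 2018332.19 = −2019662.40.
At (323390, 6348866): z_contact = 2160.5 + 2018367.8 − 2019662.40 = 865.9 m.
Depth below ground = 908 − 865.9 = 42 m.

42 m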